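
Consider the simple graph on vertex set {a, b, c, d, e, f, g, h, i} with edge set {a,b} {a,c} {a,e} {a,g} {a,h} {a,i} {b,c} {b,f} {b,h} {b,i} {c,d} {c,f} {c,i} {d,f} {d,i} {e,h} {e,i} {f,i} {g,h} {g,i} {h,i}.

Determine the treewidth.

A width-3 tree decomposition is:
Bags: B1 = {a, b, h, i}  B2 = {a, b, c, i}  B3 = {a, g, h, i}  B4 = {a, e, h, i}  B5 = {b, c, f, i}  B6 = {c, d, f, i}
Tree: B1–B2, B1–B3, B1–B4, B2–B5, B5–B6
The largest bag has 4 vertices, giving width 3; this decomposition certifies tw(G) ≤ 3. Conversely, {c, d, f, i} is a clique of size 4, and the vertices of any clique must share a bag in every tree decomposition; so some bag has ≥ 4 vertices and tw(G) ≥ 3. Hence tw(G) = 3 exactly.

3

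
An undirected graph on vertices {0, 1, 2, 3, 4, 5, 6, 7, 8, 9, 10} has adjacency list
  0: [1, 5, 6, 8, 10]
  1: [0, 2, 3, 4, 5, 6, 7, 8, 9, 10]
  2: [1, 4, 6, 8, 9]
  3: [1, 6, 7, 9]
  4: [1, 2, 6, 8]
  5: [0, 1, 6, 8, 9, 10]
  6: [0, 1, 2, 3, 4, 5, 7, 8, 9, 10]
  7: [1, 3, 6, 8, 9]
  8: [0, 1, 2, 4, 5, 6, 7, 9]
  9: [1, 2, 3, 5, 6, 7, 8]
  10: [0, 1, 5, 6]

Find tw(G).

4

A width-4 tree decomposition is:
Bags: B1 = {1, 2, 4, 6, 8}  B2 = {1, 2, 6, 8, 9}  B3 = {1, 6, 7, 8, 9}  B4 = {1, 5, 6, 8, 9}  B5 = {0, 1, 5, 6, 8}  B6 = {0, 1, 5, 6, 10}  B7 = {1, 3, 6, 7, 9}
Tree: B1–B2, B2–B3, B2–B4, B4–B5, B5–B6, B3–B7
Every bag has size at most 5, so the width is 5 − 1 = 4 and tw(G) ≤ 4. Conversely, {0, 1, 5, 6, 8} is a clique of size 5, and the vertices of any clique must share a bag in every tree decomposition; so some bag has ≥ 5 vertices and tw(G) ≥ 4. Therefore the treewidth is 4.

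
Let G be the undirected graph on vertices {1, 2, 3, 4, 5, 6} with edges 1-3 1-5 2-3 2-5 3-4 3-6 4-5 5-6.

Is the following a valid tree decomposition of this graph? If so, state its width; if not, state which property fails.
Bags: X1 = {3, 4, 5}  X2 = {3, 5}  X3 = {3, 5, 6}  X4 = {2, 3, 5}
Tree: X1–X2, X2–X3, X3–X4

No — vertex 1 appears in no bag.

A tree decomposition must satisfy three properties: every vertex lies in some bag; for every edge, both endpoints lie together in some bag; and for every vertex, the bags containing it form a connected subtree. Here vertex 1 appears in no bag, so the decomposition is invalid.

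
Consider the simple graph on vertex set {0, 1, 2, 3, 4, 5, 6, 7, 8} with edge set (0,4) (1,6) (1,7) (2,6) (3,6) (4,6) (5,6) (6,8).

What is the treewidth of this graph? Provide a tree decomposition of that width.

The largest bag has 2 vertices, giving width 1; this decomposition certifies tw(G) ≤ 1. Since G has at least one edge (e.g. 4–6), it is not an edgeless graph, so tw(G) ≥ 1. Therefore the treewidth is 1.

Treewidth 1.
One optimal decomposition is:
Bags: B1 = {4, 6}  B2 = {5, 6}  B3 = {3, 6}  B4 = {1, 6}  B5 = {1, 7}  B6 = {6, 8}  B7 = {0, 4}  B8 = {2, 6}
Tree: B1–B2, B1–B3, B3–B4, B4–B5, B4–B6, B1–B7, B3–B8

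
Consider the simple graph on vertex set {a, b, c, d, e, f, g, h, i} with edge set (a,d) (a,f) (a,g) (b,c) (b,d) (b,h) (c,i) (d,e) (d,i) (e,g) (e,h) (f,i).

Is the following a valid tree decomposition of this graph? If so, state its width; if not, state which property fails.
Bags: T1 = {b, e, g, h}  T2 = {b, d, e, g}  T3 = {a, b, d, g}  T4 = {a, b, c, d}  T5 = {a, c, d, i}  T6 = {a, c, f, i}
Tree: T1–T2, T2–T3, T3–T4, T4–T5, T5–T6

Checking the three conditions: (i) the bags cover all of {a, b, c, d, e, f, g, h, i}; (ii) for each edge, some bag contains both endpoints; (iii) the bags containing any fixed vertex form a subtree. All hold, so the decomposition is valid with width 4 − 1 = 3.

Yes; width 3.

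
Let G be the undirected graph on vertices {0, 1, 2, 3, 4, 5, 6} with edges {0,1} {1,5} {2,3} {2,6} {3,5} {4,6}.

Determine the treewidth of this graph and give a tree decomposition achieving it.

Treewidth 1.
One optimal decomposition is:
Bags: B1 = {0, 1}  B2 = {1, 5}  B3 = {3, 5}  B4 = {2, 3}  B5 = {2, 6}  B6 = {4, 6}
Tree: B1–B2, B2–B3, B3–B4, B4–B5, B5–B6

The largest bag has 2 vertices, giving width 1; this decomposition certifies tw(G) ≤ 1. G has an edge, so its treewidth is at least 1. Therefore the treewidth is 1.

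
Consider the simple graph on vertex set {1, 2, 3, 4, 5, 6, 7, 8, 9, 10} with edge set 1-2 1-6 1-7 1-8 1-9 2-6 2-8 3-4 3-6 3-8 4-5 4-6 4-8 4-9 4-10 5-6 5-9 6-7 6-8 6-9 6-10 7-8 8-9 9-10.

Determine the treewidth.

A width-3 tree decomposition is:
Bags: B1 = {4, 6, 8, 9}  B2 = {1, 6, 8, 9}  B3 = {1, 6, 7, 8}  B4 = {3, 4, 6, 8}  B5 = {4, 6, 9, 10}  B6 = {4, 5, 6, 9}  B7 = {1, 2, 6, 8}
Tree: B1–B2, B2–B3, B1–B4, B1–B5, B5–B6, B2–B7
The largest bag has 4 vertices, giving width 3; this decomposition certifies tw(G) ≤ 3. For the lower bound, the 4 vertices {1, 6, 8, 9} are pairwise adjacent, and any tree decomposition puts a clique entirely inside one bag — forcing width ≥ 3. The upper and lower bounds meet at 3, so that is the treewidth.

3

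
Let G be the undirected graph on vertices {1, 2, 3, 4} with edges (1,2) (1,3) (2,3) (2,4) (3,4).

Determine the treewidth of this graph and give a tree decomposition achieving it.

Treewidth 2.
Bags: B1 = {1, 2, 3}  B2 = {2, 3, 4}
Tree: B1–B2

Every bag has size at most 3, so the width is 3 − 1 = 2 and tw(G) ≤ 2. On the other hand G contains the 3-clique {1, 2, 3}. A clique must lie in a single bag of any decomposition, so no decomposition can have width below 2. The upper and lower bounds meet at 2, so that is the treewidth.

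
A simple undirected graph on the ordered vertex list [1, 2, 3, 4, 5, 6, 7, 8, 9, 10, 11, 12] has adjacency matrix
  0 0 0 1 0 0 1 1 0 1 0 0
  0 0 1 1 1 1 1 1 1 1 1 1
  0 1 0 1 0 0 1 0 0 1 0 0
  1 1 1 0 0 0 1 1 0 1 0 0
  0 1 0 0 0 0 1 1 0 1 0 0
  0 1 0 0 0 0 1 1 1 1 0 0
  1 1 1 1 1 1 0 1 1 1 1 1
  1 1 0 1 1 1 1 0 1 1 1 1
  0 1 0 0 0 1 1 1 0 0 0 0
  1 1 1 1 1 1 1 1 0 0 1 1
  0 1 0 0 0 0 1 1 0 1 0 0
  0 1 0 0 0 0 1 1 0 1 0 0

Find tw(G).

4

A width-4 tree decomposition is:
Bags: B1 = {2, 6, 7, 8, 10}  B2 = {2, 4, 7, 8, 10}  B3 = {2, 7, 8, 10, 11}  B4 = {2, 7, 8, 10, 12}  B5 = {2, 5, 7, 8, 10}  B6 = {1, 4, 7, 8, 10}  B7 = {2, 3, 4, 7, 10}  B8 = {2, 6, 7, 8, 9}
Tree: B1–B2, B1–B3, B2–B4, B2–B5, B2–B6, B2–B7, B1–B8
Every bag has size at most 5, so the width is 5 − 1 = 4 and tw(G) ≤ 4. On the other hand G contains the 5-clique {1, 4, 7, 8, 10}. A clique must lie in a single bag of any decomposition, so no decomposition can have width below 4. Therefore the treewidth is 4.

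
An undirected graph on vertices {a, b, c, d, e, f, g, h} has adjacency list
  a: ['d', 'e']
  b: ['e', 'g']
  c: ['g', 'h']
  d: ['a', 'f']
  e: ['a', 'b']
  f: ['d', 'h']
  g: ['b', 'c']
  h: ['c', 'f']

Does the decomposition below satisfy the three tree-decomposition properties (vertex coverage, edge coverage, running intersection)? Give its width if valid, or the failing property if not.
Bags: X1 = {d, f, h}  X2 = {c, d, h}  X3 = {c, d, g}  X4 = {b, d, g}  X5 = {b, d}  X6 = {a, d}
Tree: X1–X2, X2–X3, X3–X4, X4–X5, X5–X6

A tree decomposition must satisfy three properties: every vertex lies in some bag; for every edge, both endpoints lie together in some bag; and for every vertex, the bags containing it form a connected subtree. Here vertex e appears in no bag, so the decomposition is invalid.

No — vertex e appears in no bag.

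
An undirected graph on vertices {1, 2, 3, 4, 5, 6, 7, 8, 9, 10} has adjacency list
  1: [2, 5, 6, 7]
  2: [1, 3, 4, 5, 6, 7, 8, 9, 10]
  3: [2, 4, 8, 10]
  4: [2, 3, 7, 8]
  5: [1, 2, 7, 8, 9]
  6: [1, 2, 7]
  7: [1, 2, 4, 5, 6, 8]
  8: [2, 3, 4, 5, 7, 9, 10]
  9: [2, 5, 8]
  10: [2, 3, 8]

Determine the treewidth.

3

A width-3 tree decomposition is:
Bags: B1 = {2, 4, 7, 8}  B2 = {2, 3, 4, 8}  B3 = {2, 5, 7, 8}  B4 = {2, 3, 8, 10}  B5 = {2, 5, 8, 9}  B6 = {1, 2, 5, 7}  B7 = {1, 2, 6, 7}
Tree: B1–B2, B1–B3, B2–B4, B3–B5, B3–B6, B6–B7
The largest bag has 4 vertices, giving width 3; this decomposition certifies tw(G) ≤ 3. On the other hand G contains the 4-clique {2, 5, 8, 9}. A clique must lie in a single bag of any decomposition, so no decomposition can have width below 3. Hence tw(G) = 3 exactly.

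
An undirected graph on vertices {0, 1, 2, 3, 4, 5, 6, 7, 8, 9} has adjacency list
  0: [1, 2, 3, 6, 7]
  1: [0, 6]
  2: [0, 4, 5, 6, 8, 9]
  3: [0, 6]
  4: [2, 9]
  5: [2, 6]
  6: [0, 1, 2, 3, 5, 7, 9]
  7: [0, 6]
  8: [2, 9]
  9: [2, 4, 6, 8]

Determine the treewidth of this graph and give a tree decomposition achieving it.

Each bag holds 3 vertices, so the decomposition has width 2, which upper-bounds the treewidth. On the other hand G contains the 3-clique {2, 8, 9}. A clique must lie in a single bag of any decomposition, so no decomposition can have width below 2. The upper and lower bounds meet at 2, so that is the treewidth.

Treewidth 2.
One optimal decomposition is:
Bags: B1 = {2, 6, 9}  B2 = {0, 2, 6}  B3 = {0, 6, 7}  B4 = {2, 8, 9}  B5 = {0, 3, 6}  B6 = {2, 4, 9}  B7 = {2, 5, 6}  B8 = {0, 1, 6}
Tree: B1–B2, B2–B3, B1–B4, B2–B5, B1–B6, B2–B7, B5–B8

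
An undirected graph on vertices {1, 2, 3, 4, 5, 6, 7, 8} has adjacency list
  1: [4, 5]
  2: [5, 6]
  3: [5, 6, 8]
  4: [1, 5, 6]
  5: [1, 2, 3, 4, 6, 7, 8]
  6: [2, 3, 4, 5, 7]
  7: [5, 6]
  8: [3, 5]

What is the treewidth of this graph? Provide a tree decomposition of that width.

Treewidth 2.
Bags: B1 = {5, 6, 7}  B2 = {4, 5, 6}  B3 = {3, 5, 6}  B4 = {2, 5, 6}  B5 = {1, 4, 5}  B6 = {3, 5, 8}
Tree: B1–B2, B2–B3, B1–B4, B2–B5, B3–B6

The largest bag has 3 vertices, giving width 2; this decomposition certifies tw(G) ≤ 2. For the lower bound, the 3 vertices {3, 5, 8} are pairwise adjacent, and any tree decomposition puts a clique entirely inside one bag — forcing width ≥ 2. Hence tw(G) = 2 exactly.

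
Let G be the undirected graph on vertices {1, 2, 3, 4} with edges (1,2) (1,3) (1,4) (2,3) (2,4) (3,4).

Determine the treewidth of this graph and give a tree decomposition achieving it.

Treewidth 3.
One optimal decomposition is:
Bags: B1 = {1, 2, 3, 4}
Tree: (single bag)

With just one bag of size 4, the width is 4 − 1 = 3, so tw(G) ≤ 3. Conversely, {1, 2, 3, 4} is a clique of size 4, and the vertices of any clique must share a bag in every tree decomposition; so some bag has ≥ 4 vertices and tw(G) ≥ 3. The upper and lower bounds meet at 3, so that is the treewidth.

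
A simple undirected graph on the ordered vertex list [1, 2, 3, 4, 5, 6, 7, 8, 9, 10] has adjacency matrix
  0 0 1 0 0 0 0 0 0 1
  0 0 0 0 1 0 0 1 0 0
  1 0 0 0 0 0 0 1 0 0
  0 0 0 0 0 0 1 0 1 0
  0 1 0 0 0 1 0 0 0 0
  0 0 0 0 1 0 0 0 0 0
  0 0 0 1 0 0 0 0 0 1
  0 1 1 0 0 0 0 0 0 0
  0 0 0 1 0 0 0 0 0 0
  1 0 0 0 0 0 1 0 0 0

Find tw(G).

A width-1 tree decomposition is:
Bags: B1 = {5, 6}  B2 = {2, 5}  B3 = {2, 8}  B4 = {3, 8}  B5 = {1, 3}  B6 = {1, 10}  B7 = {7, 10}  B8 = {4, 7}  B9 = {4, 9}
Tree: B1–B2, B2–B3, B3–B4, B4–B5, B5–B6, B6–B7, B7–B8, B8–B9
Every bag has size at most 2, so the width is 2 − 1 = 1 and tw(G) ≤ 1. G has an edge, so its treewidth is at least 1. Combining the bounds, tw(G) = 1.

1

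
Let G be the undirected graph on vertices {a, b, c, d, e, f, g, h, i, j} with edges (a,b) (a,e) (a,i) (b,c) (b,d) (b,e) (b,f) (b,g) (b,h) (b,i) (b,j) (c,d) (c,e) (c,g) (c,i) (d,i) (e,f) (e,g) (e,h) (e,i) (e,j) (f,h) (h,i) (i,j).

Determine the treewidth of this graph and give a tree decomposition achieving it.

Each bag holds 4 vertices, so the decomposition has width 3, which upper-bounds the treewidth. For the lower bound, the 4 vertices {b, c, d, i} are pairwise adjacent, and any tree decomposition puts a clique entirely inside one bag — forcing width ≥ 3. The upper and lower bounds meet at 3, so that is the treewidth.

Treewidth 3.
Bags: B1 = {b, e, i, j}  B2 = {b, c, e, i}  B3 = {b, c, d, i}  B4 = {a, b, e, i}  B5 = {b, e, h, i}  B6 = {b, e, f, h}  B7 = {b, c, e, g}
Tree: B1–B2, B2–B3, B1–B4, B4–B5, B5–B6, B2–B7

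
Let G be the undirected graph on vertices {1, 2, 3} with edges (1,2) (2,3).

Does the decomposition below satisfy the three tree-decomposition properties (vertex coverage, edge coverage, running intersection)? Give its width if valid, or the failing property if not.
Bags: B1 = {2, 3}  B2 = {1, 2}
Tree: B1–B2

Vertex coverage: the bags together contain {1, 2, 3}, the full vertex set. Edge coverage: each edge of G has both endpoints in at least one bag. Running intersection: for every vertex, the bags containing it form a connected subtree. All three properties hold, so this is a valid tree decomposition of width max|bag| − 1 = 1, and hence tw(G) ≤ 1.

Yes; width 1.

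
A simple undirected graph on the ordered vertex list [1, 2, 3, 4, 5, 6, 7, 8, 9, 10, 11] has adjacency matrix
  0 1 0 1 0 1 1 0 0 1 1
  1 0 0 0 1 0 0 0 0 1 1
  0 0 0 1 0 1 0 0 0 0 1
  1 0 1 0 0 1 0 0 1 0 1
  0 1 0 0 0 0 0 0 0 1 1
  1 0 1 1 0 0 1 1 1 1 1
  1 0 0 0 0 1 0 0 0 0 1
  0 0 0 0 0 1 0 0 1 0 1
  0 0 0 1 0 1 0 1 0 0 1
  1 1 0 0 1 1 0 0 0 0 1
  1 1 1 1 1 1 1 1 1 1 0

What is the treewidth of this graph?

3

A width-3 tree decomposition is:
Bags: B1 = {1, 6, 10, 11}  B2 = {1, 2, 10, 11}  B3 = {1, 4, 6, 11}  B4 = {4, 6, 9, 11}  B5 = {6, 8, 9, 11}  B6 = {1, 6, 7, 11}  B7 = {3, 4, 6, 11}  B8 = {2, 5, 10, 11}
Tree: B1–B2, B1–B3, B3–B4, B4–B5, B3–B6, B3–B7, B2–B8
Each bag holds 4 vertices, so the decomposition has width 3, which upper-bounds the treewidth. Conversely, {1, 2, 10, 11} is a clique of size 4, and the vertices of any clique must share a bag in every tree decomposition; so some bag has ≥ 4 vertices and tw(G) ≥ 3. Therefore the treewidth is 3.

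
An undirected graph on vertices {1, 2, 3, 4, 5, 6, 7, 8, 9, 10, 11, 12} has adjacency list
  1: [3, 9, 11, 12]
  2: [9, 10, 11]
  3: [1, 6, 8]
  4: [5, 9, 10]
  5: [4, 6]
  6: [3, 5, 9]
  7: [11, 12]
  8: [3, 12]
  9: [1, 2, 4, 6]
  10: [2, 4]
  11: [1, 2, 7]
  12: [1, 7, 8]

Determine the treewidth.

A width-3 tree decomposition is:
Bags: B1 = {4, 5, 6, 10}  B2 = {4, 6, 9, 10}  B3 = {2, 6, 9, 10}  B4 = {2, 3, 6, 9}  B5 = {1, 2, 3, 9}  B6 = {1, 2, 3, 11}  B7 = {1, 3, 8, 11}  B8 = {1, 8, 11, 12}  B9 = {7, 8, 11, 12}
Tree: B1–B2, B2–B3, B3–B4, B4–B5, B5–B6, B6–B7, B7–B8, B8–B9
Every bag has size at most 4, so the width is 4 − 1 = 3 and tw(G) ≤ 3. For the lower bound: the 4 vertex sets {4,5,10}, {6}, {9}, {1,2,3,11} are disjoint, each induces a connected subgraph, and every pair is joined by at least one edge of G. Contracting each set to a single vertex therefore yields K_{4} as a minor, and since treewidth is minor-monotone, tw(G) ≥ tw(K_{4}) = 3. Therefore the treewidth is 3.

3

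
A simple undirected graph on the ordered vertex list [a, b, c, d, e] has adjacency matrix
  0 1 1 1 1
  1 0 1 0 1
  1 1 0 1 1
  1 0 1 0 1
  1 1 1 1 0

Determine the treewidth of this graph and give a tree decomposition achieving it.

Treewidth 3.
Bags: B1 = {a, b, c, e}  B2 = {a, c, d, e}
Tree: B1–B2

The largest bag has 4 vertices, giving width 3; this decomposition certifies tw(G) ≤ 3. For the lower bound, the 4 vertices {a, c, d, e} are pairwise adjacent, and any tree decomposition puts a clique entirely inside one bag — forcing width ≥ 3. Combining the bounds, tw(G) = 3.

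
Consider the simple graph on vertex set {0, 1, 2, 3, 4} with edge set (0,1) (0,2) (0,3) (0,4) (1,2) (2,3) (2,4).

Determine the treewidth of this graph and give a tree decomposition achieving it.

Each bag holds 3 vertices, so the decomposition has width 2, which upper-bounds the treewidth. For the lower bound, the 3 vertices {0, 1, 2} are pairwise adjacent, and any tree decomposition puts a clique entirely inside one bag — forcing width ≥ 2. Hence tw(G) = 2 exactly.

Treewidth 2.
One such decomposition:
Bags: B1 = {0, 2, 3}  B2 = {0, 1, 2}  B3 = {0, 2, 4}
Tree: B1–B2, B1–B3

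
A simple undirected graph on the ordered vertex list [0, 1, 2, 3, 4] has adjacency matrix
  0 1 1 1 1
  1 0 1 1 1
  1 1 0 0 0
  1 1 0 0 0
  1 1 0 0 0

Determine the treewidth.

A width-2 tree decomposition is:
Bags: B1 = {0, 1, 4}  B2 = {0, 1, 2}  B3 = {0, 1, 3}
Tree: B1–B2, B1–B3
Each bag holds 3 vertices, so the decomposition has width 2, which upper-bounds the treewidth. Conversely, {0, 1, 2} is a clique of size 3, and the vertices of any clique must share a bag in every tree decomposition; so some bag has ≥ 3 vertices and tw(G) ≥ 2. Combining the bounds, tw(G) = 2.

2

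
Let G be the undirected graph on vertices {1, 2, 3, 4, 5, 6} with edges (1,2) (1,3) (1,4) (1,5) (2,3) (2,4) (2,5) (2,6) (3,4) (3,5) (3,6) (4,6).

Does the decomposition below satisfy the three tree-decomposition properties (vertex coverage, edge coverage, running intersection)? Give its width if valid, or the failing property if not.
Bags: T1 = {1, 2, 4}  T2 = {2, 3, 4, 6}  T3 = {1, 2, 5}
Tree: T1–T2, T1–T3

A tree decomposition must satisfy three properties: every vertex lies in some bag; for every edge, both endpoints lie together in some bag; and for every vertex, the bags containing it form a connected subtree. Here edge (3,1) lies in no bag, so the decomposition is invalid.

No — edge (3,1) lies in no bag.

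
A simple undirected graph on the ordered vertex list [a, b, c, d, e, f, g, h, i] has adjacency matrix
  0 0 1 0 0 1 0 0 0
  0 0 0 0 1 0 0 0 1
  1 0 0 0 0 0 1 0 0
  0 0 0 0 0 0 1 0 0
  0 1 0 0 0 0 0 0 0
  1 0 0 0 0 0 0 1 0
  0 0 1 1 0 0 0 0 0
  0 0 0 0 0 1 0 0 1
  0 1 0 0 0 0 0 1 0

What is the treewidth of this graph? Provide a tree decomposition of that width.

Treewidth 1.
One such decomposition:
Bags: B1 = {d, g}  B2 = {c, g}  B3 = {a, c}  B4 = {a, f}  B5 = {f, h}  B6 = {h, i}  B7 = {b, i}  B8 = {b, e}
Tree: B1–B2, B2–B3, B3–B4, B4–B5, B5–B6, B6–B7, B7–B8

The largest bag has 2 vertices, giving width 1; this decomposition certifies tw(G) ≤ 1. Any graph with an edge has treewidth ≥ 1, and G has the edge d–g. The upper and lower bounds meet at 1, so that is the treewidth.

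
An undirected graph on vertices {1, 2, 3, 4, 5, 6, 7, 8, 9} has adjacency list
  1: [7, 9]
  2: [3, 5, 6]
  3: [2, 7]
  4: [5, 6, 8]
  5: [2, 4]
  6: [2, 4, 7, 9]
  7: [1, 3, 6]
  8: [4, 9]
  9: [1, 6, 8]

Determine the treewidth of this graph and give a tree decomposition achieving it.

The largest bag has 4 vertices, giving width 3; this decomposition certifies tw(G) ≤ 3. For the lower bound: the 4 vertex sets {4,5,8}, {9}, {6}, {1,2,3,7} are disjoint, each induces a connected subgraph, and every pair is joined by at least one edge of G. Contracting each set to a single vertex therefore yields K_{4} as a minor, and since treewidth is minor-monotone, tw(G) ≥ tw(K_{4}) = 3. Combining the bounds, tw(G) = 3.

Treewidth 3.
Bags: B1 = {4, 5, 8, 9}  B2 = {4, 5, 6, 9}  B3 = {2, 5, 6, 9}  B4 = {1, 2, 6, 9}  B5 = {1, 2, 6, 7}  B6 = {1, 2, 3, 7}
Tree: B1–B2, B2–B3, B3–B4, B4–B5, B5–B6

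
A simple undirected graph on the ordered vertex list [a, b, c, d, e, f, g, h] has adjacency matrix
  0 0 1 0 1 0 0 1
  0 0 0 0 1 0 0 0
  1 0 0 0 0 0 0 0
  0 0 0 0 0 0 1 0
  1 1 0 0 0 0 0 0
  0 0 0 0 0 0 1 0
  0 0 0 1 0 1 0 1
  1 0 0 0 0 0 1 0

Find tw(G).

1

A width-1 tree decomposition is:
Bags: B1 = {a, h}  B2 = {g, h}  B3 = {d, g}  B4 = {a, c}  B5 = {a, e}  B6 = {f, g}  B7 = {b, e}
Tree: B1–B2, B2–B3, B1–B4, B1–B5, B3–B6, B5–B7
Each bag holds 2 vertices, so the decomposition has width 1, which upper-bounds the treewidth. Since G has at least one edge (e.g. a–h), it is not an edgeless graph, so tw(G) ≥ 1. Therefore the treewidth is 1.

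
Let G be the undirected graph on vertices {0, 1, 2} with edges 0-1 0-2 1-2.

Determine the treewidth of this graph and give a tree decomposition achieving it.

A single bag containing all 3 vertices is trivially a valid decomposition of width 2. For the lower bound, the 3 vertices {0, 1, 2} are pairwise adjacent, and any tree decomposition puts a clique entirely inside one bag — forcing width ≥ 2. Therefore the treewidth is 2.

Treewidth 2.
One such decomposition:
Bags: B1 = {0, 1, 2}
Tree: (single bag)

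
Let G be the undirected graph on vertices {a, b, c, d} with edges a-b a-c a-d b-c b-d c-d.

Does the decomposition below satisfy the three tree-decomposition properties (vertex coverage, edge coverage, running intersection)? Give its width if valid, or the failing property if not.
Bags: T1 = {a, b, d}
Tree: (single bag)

A tree decomposition must satisfy three properties: every vertex lies in some bag; for every edge, both endpoints lie together in some bag; and for every vertex, the bags containing it form a connected subtree. Here vertex c appears in no bag, so the decomposition is invalid.

No — vertex c appears in no bag.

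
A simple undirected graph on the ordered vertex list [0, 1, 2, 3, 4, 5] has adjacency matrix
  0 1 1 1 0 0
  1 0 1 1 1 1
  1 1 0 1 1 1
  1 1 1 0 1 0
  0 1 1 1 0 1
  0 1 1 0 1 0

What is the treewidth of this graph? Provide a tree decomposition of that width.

Treewidth 3.
One optimal decomposition is:
Bags: B1 = {0, 1, 2, 3}  B2 = {1, 2, 3, 4}  B3 = {1, 2, 4, 5}
Tree: B1–B2, B2–B3

Each bag holds 4 vertices, so the decomposition has width 3, which upper-bounds the treewidth. For the lower bound, the 4 vertices {0, 1, 2, 3} are pairwise adjacent, and any tree decomposition puts a clique entirely inside one bag — forcing width ≥ 3. Hence tw(G) = 3 exactly.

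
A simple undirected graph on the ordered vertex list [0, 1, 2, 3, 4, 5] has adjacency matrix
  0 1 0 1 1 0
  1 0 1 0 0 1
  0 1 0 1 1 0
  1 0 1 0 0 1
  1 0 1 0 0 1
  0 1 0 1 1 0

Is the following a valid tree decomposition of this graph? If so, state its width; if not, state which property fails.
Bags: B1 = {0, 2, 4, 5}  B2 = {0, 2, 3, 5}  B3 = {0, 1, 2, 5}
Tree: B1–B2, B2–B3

Vertex coverage: the bags together contain {0, 1, 2, 3, 4, 5}, the full vertex set. Edge coverage: each edge of G has both endpoints in at least one bag. Running intersection: for every vertex, the bags containing it form a connected subtree. All three properties hold, so this is a valid tree decomposition of width max|bag| − 1 = 3, and hence tw(G) ≤ 3.

Yes; width 3.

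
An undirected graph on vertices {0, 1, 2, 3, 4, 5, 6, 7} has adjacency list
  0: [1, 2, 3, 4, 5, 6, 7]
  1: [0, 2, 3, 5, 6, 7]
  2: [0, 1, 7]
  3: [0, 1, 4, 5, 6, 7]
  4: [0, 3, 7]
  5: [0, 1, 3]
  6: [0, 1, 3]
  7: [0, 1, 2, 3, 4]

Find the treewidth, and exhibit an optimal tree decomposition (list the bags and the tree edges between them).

Treewidth 3.
Bags: B1 = {0, 1, 3, 7}  B2 = {0, 3, 4, 7}  B3 = {0, 1, 3, 5}  B4 = {0, 1, 2, 7}  B5 = {0, 1, 3, 6}
Tree: B1–B2, B1–B3, B1–B4, B1–B5

Each bag holds 4 vertices, so the decomposition has width 3, which upper-bounds the treewidth. Conversely, {0, 1, 2, 7} is a clique of size 4, and the vertices of any clique must share a bag in every tree decomposition; so some bag has ≥ 4 vertices and tw(G) ≥ 3. Therefore the treewidth is 3.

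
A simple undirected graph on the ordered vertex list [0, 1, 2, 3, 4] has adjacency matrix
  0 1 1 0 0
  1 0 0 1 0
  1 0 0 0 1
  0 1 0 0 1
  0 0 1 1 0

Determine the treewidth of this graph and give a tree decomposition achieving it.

The largest bag has 3 vertices, giving width 2; this decomposition certifies tw(G) ≤ 2. For the lower bound, G contains the cycle 4–3–1–0–2–4, so G is not a forest; only forests have treewidth ≤ 1, hence tw(G) ≥ 2. The upper and lower bounds meet at 2, so that is the treewidth.

Treewidth 2.
One optimal decomposition is:
Bags: B1 = {1, 3, 4}  B2 = {0, 1, 4}  B3 = {0, 2, 4}
Tree: B1–B2, B2–B3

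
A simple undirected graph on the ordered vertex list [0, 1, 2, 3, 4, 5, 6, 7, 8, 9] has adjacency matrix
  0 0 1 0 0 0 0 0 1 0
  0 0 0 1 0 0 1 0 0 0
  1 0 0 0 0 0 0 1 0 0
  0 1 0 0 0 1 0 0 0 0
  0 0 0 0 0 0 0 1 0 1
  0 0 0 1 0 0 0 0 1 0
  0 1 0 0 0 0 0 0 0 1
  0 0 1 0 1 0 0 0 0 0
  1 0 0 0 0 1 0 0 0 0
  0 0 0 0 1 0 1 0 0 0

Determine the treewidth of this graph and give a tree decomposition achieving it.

Treewidth 2.
Bags: B1 = {0, 2, 7}  B2 = {0, 4, 7}  B3 = {0, 4, 9}  B4 = {0, 6, 9}  B5 = {0, 1, 6}  B6 = {0, 1, 3}  B7 = {0, 3, 5}  B8 = {0, 5, 8}
Tree: B1–B2, B2–B3, B3–B4, B4–B5, B5–B6, B6–B7, B7–B8

The largest bag has 3 vertices, giving width 2; this decomposition certifies tw(G) ≤ 2. For the lower bound, G contains the cycle 0–2–7–4–9–6–1–3–5–8–0, so G is not a forest; only forests have treewidth ≤ 1, hence tw(G) ≥ 2. The upper and lower bounds meet at 2, so that is the treewidth.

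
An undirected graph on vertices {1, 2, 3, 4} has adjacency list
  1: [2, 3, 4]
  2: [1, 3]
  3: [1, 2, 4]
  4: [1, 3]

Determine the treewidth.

2

A width-2 tree decomposition is:
Bags: B1 = {1, 3, 4}  B2 = {1, 2, 3}
Tree: B1–B2
Each bag holds 3 vertices, so the decomposition has width 2, which upper-bounds the treewidth. On the other hand G contains the 3-clique {1, 2, 3}. A clique must lie in a single bag of any decomposition, so no decomposition can have width below 2. Combining the bounds, tw(G) = 2.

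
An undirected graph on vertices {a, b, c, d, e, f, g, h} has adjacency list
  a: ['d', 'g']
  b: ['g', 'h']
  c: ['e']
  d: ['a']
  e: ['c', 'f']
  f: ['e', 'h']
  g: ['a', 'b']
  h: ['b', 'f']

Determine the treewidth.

A width-1 tree decomposition is:
Bags: B1 = {a, d}  B2 = {a, g}  B3 = {b, g}  B4 = {b, h}  B5 = {f, h}  B6 = {e, f}  B7 = {c, e}
Tree: B1–B2, B2–B3, B3–B4, B4–B5, B5–B6, B6–B7
Every bag has size at most 2, so the width is 2 − 1 = 1 and tw(G) ≤ 1. G has an edge, so its treewidth is at least 1. Combining the bounds, tw(G) = 1.

1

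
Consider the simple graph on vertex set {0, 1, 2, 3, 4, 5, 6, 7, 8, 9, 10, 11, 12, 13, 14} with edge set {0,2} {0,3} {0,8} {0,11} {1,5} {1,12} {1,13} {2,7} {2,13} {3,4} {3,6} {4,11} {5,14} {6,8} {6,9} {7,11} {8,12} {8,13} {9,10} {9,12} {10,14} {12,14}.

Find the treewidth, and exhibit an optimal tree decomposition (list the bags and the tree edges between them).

Treewidth 3.
One optimal decomposition is:
Bags: B1 = {2, 4, 7, 11}  B2 = {0, 2, 4, 11}  B3 = {0, 2, 3, 4}  B4 = {0, 2, 3, 13}  B5 = {0, 3, 8, 13}  B6 = {3, 6, 8, 13}  B7 = {1, 6, 8, 13}  B8 = {1, 6, 8, 12}  B9 = {1, 6, 9, 12}  B10 = {1, 5, 9, 12}  B11 = {5, 9, 12, 14}  B12 = {5, 9, 10, 14}
Tree: B1–B2, B2–B3, B3–B4, B4–B5, B5–B6, B6–B7, B7–B8, B8–B9, B9–B10, B10–B11, B11–B12

Every bag has size at most 4, so the width is 4 − 1 = 3 and tw(G) ≤ 3. For the lower bound: the 4 vertex sets {4,7,11}, {2}, {0}, {3,6,8,13} are disjoint, each induces a connected subgraph, and every pair is joined by at least one edge of G. Contracting each set to a single vertex therefore yields K_{4} as a minor, and since treewidth is minor-monotone, tw(G) ≥ tw(K_{4}) = 3. Hence tw(G) = 3 exactly.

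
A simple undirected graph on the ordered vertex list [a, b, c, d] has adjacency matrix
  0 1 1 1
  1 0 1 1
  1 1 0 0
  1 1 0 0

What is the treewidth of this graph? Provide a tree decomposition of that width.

Treewidth 2.
One optimal decomposition is:
Bags: B1 = {a, b, d}  B2 = {a, b, c}
Tree: B1–B2

Every bag has size at most 3, so the width is 3 − 1 = 2 and tw(G) ≤ 2. On the other hand G contains the 3-clique {a, b, d}. A clique must lie in a single bag of any decomposition, so no decomposition can have width below 2. The upper and lower bounds meet at 2, so that is the treewidth.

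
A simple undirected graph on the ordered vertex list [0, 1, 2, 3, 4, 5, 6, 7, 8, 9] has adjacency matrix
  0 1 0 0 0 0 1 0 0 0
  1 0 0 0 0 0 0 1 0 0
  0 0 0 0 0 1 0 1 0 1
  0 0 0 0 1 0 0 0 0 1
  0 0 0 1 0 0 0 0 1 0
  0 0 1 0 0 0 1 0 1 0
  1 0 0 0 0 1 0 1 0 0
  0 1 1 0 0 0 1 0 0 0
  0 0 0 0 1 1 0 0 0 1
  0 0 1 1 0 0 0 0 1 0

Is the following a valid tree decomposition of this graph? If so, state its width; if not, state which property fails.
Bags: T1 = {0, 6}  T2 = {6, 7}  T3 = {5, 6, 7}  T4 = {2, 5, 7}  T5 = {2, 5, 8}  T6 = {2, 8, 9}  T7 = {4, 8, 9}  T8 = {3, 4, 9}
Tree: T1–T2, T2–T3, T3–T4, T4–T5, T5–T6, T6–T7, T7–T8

A tree decomposition must satisfy three properties: every vertex lies in some bag; for every edge, both endpoints lie together in some bag; and for every vertex, the bags containing it form a connected subtree. Here vertex 1 appears in no bag, so the decomposition is invalid.

No — vertex 1 appears in no bag.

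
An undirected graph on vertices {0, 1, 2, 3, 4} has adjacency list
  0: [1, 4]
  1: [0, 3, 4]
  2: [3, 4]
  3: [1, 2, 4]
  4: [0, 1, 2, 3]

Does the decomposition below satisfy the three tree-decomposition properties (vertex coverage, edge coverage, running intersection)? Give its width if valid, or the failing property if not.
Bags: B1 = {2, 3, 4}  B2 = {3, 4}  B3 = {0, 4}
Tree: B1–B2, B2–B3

No — vertex 1 appears in no bag.

A tree decomposition must satisfy three properties: every vertex lies in some bag; for every edge, both endpoints lie together in some bag; and for every vertex, the bags containing it form a connected subtree. Here vertex 1 appears in no bag, so the decomposition is invalid.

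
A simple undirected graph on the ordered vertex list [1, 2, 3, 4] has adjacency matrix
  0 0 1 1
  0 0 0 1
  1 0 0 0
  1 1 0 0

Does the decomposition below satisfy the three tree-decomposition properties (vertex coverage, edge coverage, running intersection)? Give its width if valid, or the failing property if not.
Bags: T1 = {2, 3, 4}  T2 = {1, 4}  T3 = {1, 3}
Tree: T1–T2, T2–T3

No — bags containing vertex 3 are not connected in the tree.

A tree decomposition must satisfy three properties: every vertex lies in some bag; for every edge, both endpoints lie together in some bag; and for every vertex, the bags containing it form a connected subtree. Here bags containing vertex 3 are not connected in the tree, so the decomposition is invalid.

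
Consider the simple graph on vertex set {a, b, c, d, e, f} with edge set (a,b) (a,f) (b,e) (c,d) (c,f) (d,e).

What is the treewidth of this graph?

A width-2 tree decomposition is:
Bags: B1 = {a, b, e}  B2 = {a, e, f}  B3 = {c, e, f}  B4 = {c, d, e}
Tree: B1–B2, B2–B3, B3–B4
Each bag holds 3 vertices, so the decomposition has width 2, which upper-bounds the treewidth. The edges e–b–a–f–c–d–e form a cycle, so G is not a tree and its treewidth is at least 2. Hence tw(G) = 2 exactly.

2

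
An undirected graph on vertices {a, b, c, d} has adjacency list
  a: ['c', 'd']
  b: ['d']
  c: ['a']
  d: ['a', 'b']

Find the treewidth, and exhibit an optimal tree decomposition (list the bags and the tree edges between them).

Treewidth 1.
One such decomposition:
Bags: B1 = {a, c}  B2 = {a, d}  B3 = {b, d}
Tree: B1–B2, B2–B3

Every bag has size at most 2, so the width is 2 − 1 = 1 and tw(G) ≤ 1. Since G has at least one edge (e.g. c–a), it is not an edgeless graph, so tw(G) ≥ 1. Therefore the treewidth is 1.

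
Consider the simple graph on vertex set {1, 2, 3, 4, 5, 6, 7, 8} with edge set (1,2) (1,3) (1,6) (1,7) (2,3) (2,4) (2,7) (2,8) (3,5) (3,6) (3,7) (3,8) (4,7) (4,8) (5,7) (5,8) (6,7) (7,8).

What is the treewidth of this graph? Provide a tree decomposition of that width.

Treewidth 3.
One optimal decomposition is:
Bags: B1 = {1, 2, 3, 7}  B2 = {1, 3, 6, 7}  B3 = {2, 3, 7, 8}  B4 = {3, 5, 7, 8}  B5 = {2, 4, 7, 8}
Tree: B1–B2, B1–B3, B3–B4, B3–B5

Every bag has size at most 4, so the width is 4 − 1 = 3 and tw(G) ≤ 3. Conversely, {2, 3, 7, 8} is a clique of size 4, and the vertices of any clique must share a bag in every tree decomposition; so some bag has ≥ 4 vertices and tw(G) ≥ 3. Combining the bounds, tw(G) = 3.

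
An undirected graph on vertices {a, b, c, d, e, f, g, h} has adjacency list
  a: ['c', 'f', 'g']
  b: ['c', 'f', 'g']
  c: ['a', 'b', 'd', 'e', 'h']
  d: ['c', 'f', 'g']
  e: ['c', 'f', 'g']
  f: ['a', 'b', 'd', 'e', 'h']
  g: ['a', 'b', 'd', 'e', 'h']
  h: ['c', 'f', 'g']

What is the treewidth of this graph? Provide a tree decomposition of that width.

Treewidth 3.
Bags: B1 = {b, c, f, g}  B2 = {c, d, f, g}  B3 = {c, f, g, h}  B4 = {c, e, f, g}  B5 = {a, c, f, g}
Tree: B1–B2, B2–B3, B3–B4, B4–B5

The largest bag has 4 vertices, giving width 3; this decomposition certifies tw(G) ≤ 3. For the lower bound: the 4 vertex sets {b,g}, {c,d}, {f}, {h} are disjoint, each induces a connected subgraph, and every pair is joined by at least one edge of G. Contracting each set to a single vertex therefore yields K_{4} as a minor, and since treewidth is minor-monotone, tw(G) ≥ tw(K_{4}) = 3. Hence tw(G) = 3 exactly.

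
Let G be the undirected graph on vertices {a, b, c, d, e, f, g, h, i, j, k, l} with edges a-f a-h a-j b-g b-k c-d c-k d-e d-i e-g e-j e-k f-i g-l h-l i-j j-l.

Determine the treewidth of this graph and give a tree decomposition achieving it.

The largest bag has 4 vertices, giving width 3; this decomposition certifies tw(G) ≤ 3. For the lower bound: the 4 vertex sets {b,c,k}, {d}, {e}, {g,i,j,l} are disjoint, each induces a connected subgraph, and every pair is joined by at least one edge of G. Contracting each set to a single vertex therefore yields K_{4} as a minor, and since treewidth is minor-monotone, tw(G) ≥ tw(K_{4}) = 3. Therefore the treewidth is 3.

Treewidth 3.
Bags: B1 = {b, c, d, k}  B2 = {b, d, e, k}  B3 = {b, d, e, g}  B4 = {d, e, g, i}  B5 = {e, g, i, j}  B6 = {g, i, j, l}  B7 = {f, i, j, l}  B8 = {a, f, j, l}  B9 = {a, f, h, l}
Tree: B1–B2, B2–B3, B3–B4, B4–B5, B5–B6, B6–B7, B7–B8, B8–B9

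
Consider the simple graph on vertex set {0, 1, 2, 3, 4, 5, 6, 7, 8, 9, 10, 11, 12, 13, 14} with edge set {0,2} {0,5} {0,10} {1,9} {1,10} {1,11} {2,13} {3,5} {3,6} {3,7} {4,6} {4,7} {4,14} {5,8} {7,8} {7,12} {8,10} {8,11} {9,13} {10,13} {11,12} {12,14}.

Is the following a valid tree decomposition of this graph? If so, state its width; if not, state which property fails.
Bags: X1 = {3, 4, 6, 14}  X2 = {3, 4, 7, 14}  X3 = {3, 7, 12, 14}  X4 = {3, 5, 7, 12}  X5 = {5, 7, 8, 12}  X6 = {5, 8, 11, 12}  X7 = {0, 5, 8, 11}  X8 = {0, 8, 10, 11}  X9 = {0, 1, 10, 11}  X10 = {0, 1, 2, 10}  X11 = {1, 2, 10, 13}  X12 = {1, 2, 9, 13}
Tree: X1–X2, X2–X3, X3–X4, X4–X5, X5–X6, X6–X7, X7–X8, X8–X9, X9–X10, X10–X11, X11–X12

Yes; width 3.

Every vertex of G appears in some bag (union = {0, 1, 2, 3, 4, 5, 6, 7, 8, 9, 10, 11, 12, 13, 14}); every edge is covered by a bag; and for each vertex v the set of bags containing v is connected in the bag tree. The decomposition is therefore valid. The largest bag has 4 vertices, so the width is 3.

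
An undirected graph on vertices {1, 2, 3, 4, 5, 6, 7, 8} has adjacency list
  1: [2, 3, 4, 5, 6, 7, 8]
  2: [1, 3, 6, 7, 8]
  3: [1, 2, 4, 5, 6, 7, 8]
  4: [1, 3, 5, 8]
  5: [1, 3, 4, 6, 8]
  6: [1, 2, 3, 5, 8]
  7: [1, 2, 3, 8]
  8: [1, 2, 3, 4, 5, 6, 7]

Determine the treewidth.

4

A width-4 tree decomposition is:
Bags: B1 = {1, 3, 5, 6, 8}  B2 = {1, 2, 3, 6, 8}  B3 = {1, 2, 3, 7, 8}  B4 = {1, 3, 4, 5, 8}
Tree: B1–B2, B2–B3, B1–B4
Every bag has size at most 5, so the width is 5 − 1 = 4 and tw(G) ≤ 4. On the other hand G contains the 5-clique {1, 2, 3, 6, 8}. A clique must lie in a single bag of any decomposition, so no decomposition can have width below 4. Therefore the treewidth is 4.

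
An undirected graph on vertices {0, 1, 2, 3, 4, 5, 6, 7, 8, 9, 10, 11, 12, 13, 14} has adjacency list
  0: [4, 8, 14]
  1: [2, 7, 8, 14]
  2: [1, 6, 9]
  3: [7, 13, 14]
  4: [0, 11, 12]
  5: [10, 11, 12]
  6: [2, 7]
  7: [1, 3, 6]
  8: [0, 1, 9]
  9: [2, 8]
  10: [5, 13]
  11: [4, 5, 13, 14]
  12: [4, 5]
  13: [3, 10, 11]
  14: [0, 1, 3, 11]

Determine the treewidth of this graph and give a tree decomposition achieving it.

Each bag holds 4 vertices, so the decomposition has width 3, which upper-bounds the treewidth. For the lower bound: the 4 vertex sets {2,6,9}, {7}, {1}, {0,3,8,14} are disjoint, each induces a connected subgraph, and every pair is joined by at least one edge of G. Contracting each set to a single vertex therefore yields K_{4} as a minor, and since treewidth is minor-monotone, tw(G) ≥ tw(K_{4}) = 3. The upper and lower bounds meet at 3, so that is the treewidth.

Treewidth 3.
One optimal decomposition is:
Bags: B1 = {2, 6, 7, 9}  B2 = {1, 2, 7, 9}  B3 = {1, 7, 8, 9}  B4 = {1, 3, 7, 8}  B5 = {1, 3, 8, 14}  B6 = {0, 3, 8, 14}  B7 = {0, 3, 13, 14}  B8 = {0, 11, 13, 14}  B9 = {0, 4, 11, 13}  B10 = {4, 10, 11, 13}  B11 = {4, 5, 10, 11}  B12 = {4, 5, 10, 12}
Tree: B1–B2, B2–B3, B3–B4, B4–B5, B5–B6, B6–B7, B7–B8, B8–B9, B9–B10, B10–B11, B11–B12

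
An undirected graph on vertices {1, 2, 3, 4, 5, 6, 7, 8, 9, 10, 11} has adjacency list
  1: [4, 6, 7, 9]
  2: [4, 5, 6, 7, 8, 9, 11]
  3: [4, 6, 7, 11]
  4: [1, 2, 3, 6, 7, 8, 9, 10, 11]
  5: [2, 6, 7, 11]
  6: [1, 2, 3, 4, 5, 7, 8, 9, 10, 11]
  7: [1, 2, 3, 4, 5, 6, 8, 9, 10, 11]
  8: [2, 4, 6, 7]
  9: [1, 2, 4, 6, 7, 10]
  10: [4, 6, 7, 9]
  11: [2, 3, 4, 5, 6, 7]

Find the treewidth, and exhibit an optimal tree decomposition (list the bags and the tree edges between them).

Every bag has size at most 5, so the width is 5 − 1 = 4 and tw(G) ≤ 4. Conversely, {4, 6, 7, 9, 10} is a clique of size 5, and the vertices of any clique must share a bag in every tree decomposition; so some bag has ≥ 5 vertices and tw(G) ≥ 4. Combining the bounds, tw(G) = 4.

Treewidth 4.
One optimal decomposition is:
Bags: B1 = {2, 4, 6, 7, 9}  B2 = {2, 4, 6, 7, 11}  B3 = {3, 4, 6, 7, 11}  B4 = {1, 4, 6, 7, 9}  B5 = {2, 4, 6, 7, 8}  B6 = {4, 6, 7, 9, 10}  B7 = {2, 5, 6, 7, 11}
Tree: B1–B2, B2–B3, B1–B4, B1–B5, B4–B6, B2–B7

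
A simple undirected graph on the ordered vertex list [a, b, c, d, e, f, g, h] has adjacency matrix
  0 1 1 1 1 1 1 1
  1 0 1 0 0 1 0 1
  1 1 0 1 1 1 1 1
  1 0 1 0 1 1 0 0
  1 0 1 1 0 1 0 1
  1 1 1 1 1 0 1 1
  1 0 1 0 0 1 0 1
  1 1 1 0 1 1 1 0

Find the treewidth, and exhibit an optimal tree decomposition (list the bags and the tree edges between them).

Treewidth 4.
One optimal decomposition is:
Bags: B1 = {a, c, d, e, f}  B2 = {a, c, e, f, h}  B3 = {a, c, f, g, h}  B4 = {a, b, c, f, h}
Tree: B1–B2, B2–B3, B2–B4

The largest bag has 5 vertices, giving width 4; this decomposition certifies tw(G) ≤ 4. Conversely, {a, c, d, e, f} is a clique of size 5, and the vertices of any clique must share a bag in every tree decomposition; so some bag has ≥ 5 vertices and tw(G) ≥ 4. Therefore the treewidth is 4.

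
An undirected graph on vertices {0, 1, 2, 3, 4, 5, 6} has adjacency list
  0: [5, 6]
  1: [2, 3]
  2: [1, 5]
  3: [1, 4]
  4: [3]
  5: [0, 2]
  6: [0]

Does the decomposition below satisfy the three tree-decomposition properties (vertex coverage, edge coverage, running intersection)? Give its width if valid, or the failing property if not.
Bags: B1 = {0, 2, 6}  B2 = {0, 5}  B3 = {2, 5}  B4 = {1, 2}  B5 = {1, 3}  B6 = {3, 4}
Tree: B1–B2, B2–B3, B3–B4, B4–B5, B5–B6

No — bags containing vertex 2 are not connected in the tree.

A tree decomposition must satisfy three properties: every vertex lies in some bag; for every edge, both endpoints lie together in some bag; and for every vertex, the bags containing it form a connected subtree. Here bags containing vertex 2 are not connected in the tree, so the decomposition is invalid.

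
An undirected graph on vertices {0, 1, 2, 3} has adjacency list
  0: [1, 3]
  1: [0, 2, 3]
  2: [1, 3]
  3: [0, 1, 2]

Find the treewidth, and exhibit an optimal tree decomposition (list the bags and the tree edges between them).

Treewidth 2.
One optimal decomposition is:
Bags: B1 = {0, 1, 3}  B2 = {1, 2, 3}
Tree: B1–B2

Each bag holds 3 vertices, so the decomposition has width 2, which upper-bounds the treewidth. Conversely, {0, 1, 3} is a clique of size 3, and the vertices of any clique must share a bag in every tree decomposition; so some bag has ≥ 3 vertices and tw(G) ≥ 2. Therefore the treewidth is 2.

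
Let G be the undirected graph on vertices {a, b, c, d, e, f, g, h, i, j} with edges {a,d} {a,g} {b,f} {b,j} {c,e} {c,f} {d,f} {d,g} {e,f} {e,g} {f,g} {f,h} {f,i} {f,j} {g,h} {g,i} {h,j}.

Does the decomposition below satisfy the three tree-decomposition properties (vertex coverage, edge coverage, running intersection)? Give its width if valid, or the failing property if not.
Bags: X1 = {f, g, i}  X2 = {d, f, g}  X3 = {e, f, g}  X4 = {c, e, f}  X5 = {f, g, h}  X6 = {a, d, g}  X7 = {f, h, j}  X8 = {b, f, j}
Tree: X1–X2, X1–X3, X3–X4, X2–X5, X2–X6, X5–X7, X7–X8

Every vertex of G appears in some bag (union = {a, b, c, d, e, f, g, h, i, j}); every edge is covered by a bag; and for each vertex v the set of bags containing v is connected in the bag tree. The decomposition is therefore valid. The largest bag has 3 vertices, so the width is 2.

Yes; width 2.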